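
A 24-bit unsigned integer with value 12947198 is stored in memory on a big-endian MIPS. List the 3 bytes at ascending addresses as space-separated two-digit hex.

C5 8E FE

12947198 in hexadecimal, padded to 24 bits, is 0xC58EFE.
Split into bytes (most-significant first): C5 8E FE.
Big-endian: lowest address holds the most-significant byte.
So the memory order matches the most-significant-first order: C5 8E FE.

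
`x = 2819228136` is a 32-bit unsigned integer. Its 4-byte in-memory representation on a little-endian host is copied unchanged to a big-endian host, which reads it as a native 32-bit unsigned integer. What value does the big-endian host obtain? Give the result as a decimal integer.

3892382376

2819228136 in 32-bit hexadecimal is 0xA80A01E8.
Stored little-endian, the bytes at ascending addresses are E8 01 0A A8.
Read back as big-endian, the last byte is least significant, giving 0xE8010AA8.
0xE8010AA8 = 3892382376.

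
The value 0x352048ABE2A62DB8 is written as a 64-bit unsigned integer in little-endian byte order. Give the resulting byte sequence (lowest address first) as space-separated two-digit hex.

Split into bytes (most-significant first): 35 20 48 AB E2 A6 2D B8.
In little-endian order the low byte comes first in memory.
So at ascending addresses the bytes are B8 2D A6 E2 AB 48 20 35.

B8 2D A6 E2 AB 48 20 35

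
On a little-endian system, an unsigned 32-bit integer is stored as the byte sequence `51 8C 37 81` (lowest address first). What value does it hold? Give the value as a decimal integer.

Little-endian stores the least-significant byte at the lowest address.
Reassemble most-significant byte first: 81 37 8C 51 → 0x81378C51.
0x81378C51 = 2167901265.

2167901265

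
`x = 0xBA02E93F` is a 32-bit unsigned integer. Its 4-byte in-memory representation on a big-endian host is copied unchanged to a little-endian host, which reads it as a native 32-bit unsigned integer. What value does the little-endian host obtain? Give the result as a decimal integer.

Stored big-endian, the bytes at ascending addresses are BA 02 E9 3F.
Read back as little-endian, the first byte is least significant, giving 0x3FE902BA.
0x3FE902BA = 1072235194.

1072235194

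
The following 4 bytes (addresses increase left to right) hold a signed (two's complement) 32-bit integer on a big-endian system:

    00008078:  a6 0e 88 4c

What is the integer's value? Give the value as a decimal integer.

-1508997044

Big-endian: lowest address holds the most-significant byte.
The bytes are already most-significant first: 0xA60E884C.
Top bit is set, so as a signed 32-bit value this is 0xA60E884C − 2^32 = -1508997044.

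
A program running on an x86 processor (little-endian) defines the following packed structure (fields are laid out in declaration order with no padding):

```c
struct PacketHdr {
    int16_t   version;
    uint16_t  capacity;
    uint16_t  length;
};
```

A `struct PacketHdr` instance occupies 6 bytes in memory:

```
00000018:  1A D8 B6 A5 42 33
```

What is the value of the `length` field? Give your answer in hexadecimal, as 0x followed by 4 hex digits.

`length` follows `version` (2 B), `capacity` (2 B), so it starts at offset 2 + 2 = 4 and occupies 2 bytes.
Bytes at offsets 4..5: 42 33.
Little-endian: lowest address holds the least-significant byte.
Reassemble most-significant byte first: 33 42 → 0x3342.

0x3342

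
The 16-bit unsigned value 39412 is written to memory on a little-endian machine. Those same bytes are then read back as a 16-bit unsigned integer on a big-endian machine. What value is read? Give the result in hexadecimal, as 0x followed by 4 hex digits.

39412 in 16-bit hexadecimal is 0x99F4.
Stored little-endian, the bytes at ascending addresses are F4 99.
Read back as big-endian, the last byte is least significant, giving 0xF499.

0xF499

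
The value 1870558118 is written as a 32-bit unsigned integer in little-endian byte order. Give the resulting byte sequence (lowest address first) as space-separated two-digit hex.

1870558118 in hexadecimal, padded to 32 bits, is 0x6F7E73A6.
Split into bytes (most-significant first): 6F 7E 73 A6.
Little-endian stores the least-significant byte at the lowest address.
So at ascending addresses the bytes are A6 73 7E 6F.

A6 73 7E 6F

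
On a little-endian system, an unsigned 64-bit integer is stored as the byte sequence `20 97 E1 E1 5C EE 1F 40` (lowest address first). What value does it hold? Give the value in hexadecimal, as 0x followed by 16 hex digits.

In little-endian order the low byte comes first in memory.
Reassemble most-significant byte first: 40 1F EE 5C E1 E1 97 20 → 0x401FEE5CE1E19720.

0x401FEE5CE1E19720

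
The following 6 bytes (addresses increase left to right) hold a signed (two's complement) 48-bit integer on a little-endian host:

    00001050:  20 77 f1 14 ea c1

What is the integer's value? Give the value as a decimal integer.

Little-endian: lowest address holds the least-significant byte.
Reassemble most-significant byte first: C1 EA 14 F1 77 20 → 0xC1EA14F17720.
Top bit is set, so as a signed 48-bit value this is 0xC1EA14F17720 − 2^48 = -68263858833632.

-68263858833632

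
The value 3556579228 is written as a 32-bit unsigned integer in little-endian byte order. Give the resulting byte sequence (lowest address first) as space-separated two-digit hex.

9C 17 FD D3

3556579228 in hexadecimal, padded to 32 bits, is 0xD3FD179C.
Split into bytes (most-significant first): D3 FD 17 9C.
In little-endian order the low byte comes first in memory.
So at ascending addresses the bytes are 9C 17 FD D3.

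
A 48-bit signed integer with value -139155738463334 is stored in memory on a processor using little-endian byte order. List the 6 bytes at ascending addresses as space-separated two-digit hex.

Two's complement of -139155738463334 in 48 bits: 139155738463334 = 0x7E8FB85C0C66; invert → 0x817047A3F399; add 1 → 0x817047A3F39A.
Split into bytes (most-significant first): 81 70 47 A3 F3 9A.
Little-endian: lowest address holds the least-significant byte.
So at ascending addresses the bytes are 9A F3 A3 47 70 81.

9A F3 A3 47 70 81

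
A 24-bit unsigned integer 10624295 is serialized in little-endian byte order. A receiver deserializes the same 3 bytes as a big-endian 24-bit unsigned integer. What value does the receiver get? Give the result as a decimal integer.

2563490

10624295 in 24-bit hexadecimal is 0xA21D27.
Stored little-endian, the bytes at ascending addresses are 27 1D A2.
Read back as big-endian, the last byte is least significant, giving 0x271DA2.
0x271DA2 = 2563490.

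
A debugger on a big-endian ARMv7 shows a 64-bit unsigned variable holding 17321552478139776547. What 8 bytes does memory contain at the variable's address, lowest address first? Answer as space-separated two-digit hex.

17321552478139776547 in hexadecimal, padded to 64 bits, is 0xF062843491CEFE23.
Split into bytes (most-significant first): F0 62 84 34 91 CE FE 23.
Big-endian stores the most-significant byte at the lowest address.
So the memory order matches the most-significant-first order: F0 62 84 34 91 CE FE 23.

F0 62 84 34 91 CE FE 23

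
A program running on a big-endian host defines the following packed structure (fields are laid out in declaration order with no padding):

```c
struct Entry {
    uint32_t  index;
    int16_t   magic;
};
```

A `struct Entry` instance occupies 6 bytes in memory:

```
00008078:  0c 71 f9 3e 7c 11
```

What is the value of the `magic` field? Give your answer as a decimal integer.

`magic` follows `index` (4 bytes), so it starts at byte offset 4 and occupies 2 bytes.
Bytes at offsets 4..5: 7C 11.
Big-endian stores the most-significant byte at the lowest address.
The bytes are already most-significant first: 0x7C11.
0x7C11 = 31761.

31761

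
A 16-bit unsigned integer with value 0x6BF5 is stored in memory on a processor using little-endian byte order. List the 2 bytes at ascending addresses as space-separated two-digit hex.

Split into bytes (most-significant first): 6B F5.
In little-endian order the low byte comes first in memory.
So at ascending addresses the bytes are F5 6B.

F5 6B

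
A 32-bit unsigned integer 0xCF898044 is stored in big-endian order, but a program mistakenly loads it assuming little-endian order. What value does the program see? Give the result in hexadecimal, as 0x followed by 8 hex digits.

Stored big-endian, the bytes at ascending addresses are CF 89 80 44.
Read back as little-endian, the first byte is least significant, giving 0x448089CF.

0x448089CF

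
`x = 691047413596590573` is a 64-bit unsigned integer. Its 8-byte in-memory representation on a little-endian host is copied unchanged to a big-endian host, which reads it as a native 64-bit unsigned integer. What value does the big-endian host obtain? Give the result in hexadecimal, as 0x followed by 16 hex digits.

0xED91601AF6179709

691047413596590573 in 64-bit hexadecimal is 0x099717F61A6091ED.
Stored little-endian, the bytes at ascending addresses are ED 91 60 1A F6 17 97 09.
Read back as big-endian, the last byte is least significant, giving 0xED91601AF6179709.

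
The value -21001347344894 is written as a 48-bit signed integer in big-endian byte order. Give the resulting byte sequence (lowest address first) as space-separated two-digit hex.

Two's complement of -21001347344894 in 48 bits: 21001347344894 = 0x1319C1D929FE; invert → 0xECE63E26D601; add 1 → 0xECE63E26D602.
Split into bytes (most-significant first): EC E6 3E 26 D6 02.
In big-endian order the high byte comes first in memory.
So the memory order matches the most-significant-first order: EC E6 3E 26 D6 02.

EC E6 3E 26 D6 02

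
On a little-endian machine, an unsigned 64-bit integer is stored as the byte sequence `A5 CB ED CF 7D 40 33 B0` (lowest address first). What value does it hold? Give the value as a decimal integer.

Little-endian: lowest address holds the least-significant byte.
Reassemble most-significant byte first: B0 33 40 7D CF ED CB A5 → 0xB033407DCFEDCBA5.
0xB033407DCFEDCBA5 = 12696562683591117733.

12696562683591117733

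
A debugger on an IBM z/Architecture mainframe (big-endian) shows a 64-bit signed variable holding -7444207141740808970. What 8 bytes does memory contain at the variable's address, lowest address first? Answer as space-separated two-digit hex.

Two's complement of -7444207141740808970 in 64 bits: 7444207141740808970 = 0x674F22F44DE30B0A; invert → 0x98B0DD0BB21CF4F5; add 1 → 0x98B0DD0BB21CF4F6.
Split into bytes (most-significant first): 98 B0 DD 0B B2 1C F4 F6.
In big-endian order the high byte comes first in memory.
So the memory order matches the most-significant-first order: 98 B0 DD 0B B2 1C F4 F6.

98 B0 DD 0B B2 1C F4 F6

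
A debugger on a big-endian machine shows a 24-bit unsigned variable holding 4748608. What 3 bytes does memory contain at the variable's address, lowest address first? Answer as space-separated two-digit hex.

4748608 in hexadecimal, padded to 24 bits, is 0x487540.
Split into bytes (most-significant first): 48 75 40.
Big-endian stores the most-significant byte at the lowest address.
So the memory order matches the most-significant-first order: 48 75 40.

48 75 40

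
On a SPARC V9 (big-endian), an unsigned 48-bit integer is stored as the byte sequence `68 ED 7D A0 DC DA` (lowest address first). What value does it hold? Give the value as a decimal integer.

Big-endian: lowest address holds the most-significant byte.
The bytes are already most-significant first: 0x68ED7DA0DCDA.
0x68ED7DA0DCDA = 115369224232154.

115369224232154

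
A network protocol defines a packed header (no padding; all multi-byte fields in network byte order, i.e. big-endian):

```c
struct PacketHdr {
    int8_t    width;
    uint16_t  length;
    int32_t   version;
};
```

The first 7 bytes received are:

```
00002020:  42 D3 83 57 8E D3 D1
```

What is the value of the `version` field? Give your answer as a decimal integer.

1468978129

`version` follows `width` (1 B), `length` (2 B), so it starts at offset 1 + 2 = 3 and occupies 4 bytes.
Bytes at offsets 3..6: 57 8E D3 D1.
Big-endian stores the most-significant byte at the lowest address.
The bytes are already most-significant first: 0x578ED3D1.
0x578ED3D1 = 1468978129.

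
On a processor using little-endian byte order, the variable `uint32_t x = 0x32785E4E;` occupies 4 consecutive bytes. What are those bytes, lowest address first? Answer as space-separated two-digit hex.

Split into bytes (most-significant first): 32 78 5E 4E.
In little-endian order the low byte comes first in memory.
So at ascending addresses the bytes are 4E 5E 78 32.

4E 5E 78 32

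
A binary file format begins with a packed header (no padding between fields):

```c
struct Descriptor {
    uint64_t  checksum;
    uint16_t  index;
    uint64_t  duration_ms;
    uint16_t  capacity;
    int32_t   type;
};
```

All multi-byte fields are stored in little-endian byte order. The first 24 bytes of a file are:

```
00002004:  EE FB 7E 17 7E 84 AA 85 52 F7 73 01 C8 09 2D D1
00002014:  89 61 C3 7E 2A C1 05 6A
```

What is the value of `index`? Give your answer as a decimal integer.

63314

`index` follows `checksum` (8 bytes), so it starts at byte offset 8 and occupies 2 bytes.
Bytes at offsets 8..9: 52 F7.
Little-endian: lowest address holds the least-significant byte.
Reassemble most-significant byte first: F7 52 → 0xF752.
0xF752 = 63314.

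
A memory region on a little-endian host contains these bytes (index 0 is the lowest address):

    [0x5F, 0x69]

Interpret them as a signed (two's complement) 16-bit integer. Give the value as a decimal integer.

Little-endian stores the least-significant byte at the lowest address.
Reassemble most-significant byte first: 69 5F → 0x695F.
0x695F = 26975.

26975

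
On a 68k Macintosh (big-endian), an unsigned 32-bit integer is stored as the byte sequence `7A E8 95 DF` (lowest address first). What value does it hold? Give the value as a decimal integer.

In big-endian order the high byte comes first in memory.
The bytes are already most-significant first: 0x7AE895DF.
0x7AE895DF = 2062063071.

2062063071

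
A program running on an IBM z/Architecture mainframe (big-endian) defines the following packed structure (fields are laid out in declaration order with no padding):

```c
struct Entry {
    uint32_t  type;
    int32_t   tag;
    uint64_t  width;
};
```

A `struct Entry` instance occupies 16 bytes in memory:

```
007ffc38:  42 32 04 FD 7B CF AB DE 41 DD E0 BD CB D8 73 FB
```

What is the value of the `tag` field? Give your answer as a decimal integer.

2077207518

`tag` follows `type` (4 bytes), so it starts at byte offset 4 and occupies 4 bytes.
Bytes at offsets 4..7: 7B CF AB DE.
Big-endian stores the most-significant byte at the lowest address.
The bytes are already most-significant first: 0x7BCFABDE.
0x7BCFABDE = 2077207518.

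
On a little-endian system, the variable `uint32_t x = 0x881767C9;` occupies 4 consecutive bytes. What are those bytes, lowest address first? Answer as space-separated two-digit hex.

C9 67 17 88

Split into bytes (most-significant first): 88 17 67 C9.
Little-endian stores the least-significant byte at the lowest address.
So at ascending addresses the bytes are C9 67 17 88.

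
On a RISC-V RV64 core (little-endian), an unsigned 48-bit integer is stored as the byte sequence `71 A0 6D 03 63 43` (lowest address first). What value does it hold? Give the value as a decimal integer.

Little-endian stores the least-significant byte at the lowest address.
Reassemble most-significant byte first: 43 63 03 6D A0 71 → 0x4363036DA071.
0x4363036DA071 = 74092538339441.

74092538339441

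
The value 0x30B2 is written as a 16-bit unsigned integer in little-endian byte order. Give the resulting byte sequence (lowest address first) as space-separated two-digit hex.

B2 30

Split into bytes (most-significant first): 30 B2.
Little-endian: lowest address holds the least-significant byte.
So at ascending addresses the bytes are B2 30.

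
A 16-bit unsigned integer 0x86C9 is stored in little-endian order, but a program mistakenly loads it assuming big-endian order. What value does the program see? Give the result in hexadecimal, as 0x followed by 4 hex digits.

Stored little-endian, the bytes at ascending addresses are C9 86.
Read back as big-endian, the last byte is least significant, giving 0xC986.

0xC986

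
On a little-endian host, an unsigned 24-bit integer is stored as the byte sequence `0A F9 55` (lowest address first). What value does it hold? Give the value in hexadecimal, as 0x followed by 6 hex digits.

Little-endian stores the least-significant byte at the lowest address.
Reassemble most-significant byte first: 55 F9 0A → 0x55F90A.

0x55F90A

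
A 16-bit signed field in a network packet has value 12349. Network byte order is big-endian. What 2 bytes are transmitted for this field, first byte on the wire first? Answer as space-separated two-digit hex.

30 3D

12349 in hexadecimal, padded to 16 bits, is 0x303D.
Split into bytes (most-significant first): 30 3D.
Big-endian: lowest address holds the most-significant byte.
So the memory order matches the most-significant-first order: 30 3D.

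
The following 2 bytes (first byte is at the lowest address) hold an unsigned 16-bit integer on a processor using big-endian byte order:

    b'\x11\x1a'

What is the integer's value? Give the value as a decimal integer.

4378

Big-endian: lowest address holds the most-significant byte.
The bytes are already most-significant first: 0x111A.
0x111A = 4378.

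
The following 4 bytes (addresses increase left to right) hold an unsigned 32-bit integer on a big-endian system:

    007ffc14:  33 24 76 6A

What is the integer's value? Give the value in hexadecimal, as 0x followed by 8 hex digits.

In big-endian order the high byte comes first in memory.
The bytes are already most-significant first: 0x3324766A.

0x3324766A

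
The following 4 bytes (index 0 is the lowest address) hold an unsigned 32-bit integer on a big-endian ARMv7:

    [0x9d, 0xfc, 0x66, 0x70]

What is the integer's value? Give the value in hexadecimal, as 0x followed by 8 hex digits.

Big-endian stores the most-significant byte at the lowest address.
The bytes are already most-significant first: 0x9DFC6670.

0x9DFC6670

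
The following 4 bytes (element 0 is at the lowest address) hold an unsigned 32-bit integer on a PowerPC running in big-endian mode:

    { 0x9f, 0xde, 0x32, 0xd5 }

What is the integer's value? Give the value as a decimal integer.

2682139349

In big-endian order the high byte comes first in memory.
The bytes are already most-significant first: 0x9FDE32D5.
0x9FDE32D5 = 2682139349.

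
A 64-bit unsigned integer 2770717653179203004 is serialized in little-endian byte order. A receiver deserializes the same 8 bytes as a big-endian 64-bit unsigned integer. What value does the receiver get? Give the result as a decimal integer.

13582195197324915494

2770717653179203004 in 64-bit hexadecimal is 0x2673910692A67DBC.
Stored little-endian, the bytes at ascending addresses are BC 7D A6 92 06 91 73 26.
Read back as big-endian, the last byte is least significant, giving 0xBC7DA69206917326.
0xBC7DA69206917326 = 13582195197324915494.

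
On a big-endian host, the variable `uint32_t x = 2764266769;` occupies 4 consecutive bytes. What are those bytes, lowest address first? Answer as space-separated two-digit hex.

2764266769 in hexadecimal, padded to 32 bits, is 0xA4C35D11.
Split into bytes (most-significant first): A4 C3 5D 11.
In big-endian order the high byte comes first in memory.
So the memory order matches the most-significant-first order: A4 C3 5D 11.

A4 C3 5D 11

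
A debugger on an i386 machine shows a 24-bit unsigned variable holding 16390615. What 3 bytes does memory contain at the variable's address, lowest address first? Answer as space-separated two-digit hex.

D7 19 FA

16390615 in hexadecimal, padded to 24 bits, is 0xFA19D7.
Split into bytes (most-significant first): FA 19 D7.
Little-endian: lowest address holds the least-significant byte.
So at ascending addresses the bytes are D7 19 FA.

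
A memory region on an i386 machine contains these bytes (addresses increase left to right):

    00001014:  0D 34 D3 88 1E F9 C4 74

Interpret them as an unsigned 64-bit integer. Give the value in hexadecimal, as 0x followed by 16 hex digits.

0x74C4F91E88D3340D

Little-endian stores the least-significant byte at the lowest address.
Reassemble most-significant byte first: 74 C4 F9 1E 88 D3 34 0D → 0x74C4F91E88D3340D.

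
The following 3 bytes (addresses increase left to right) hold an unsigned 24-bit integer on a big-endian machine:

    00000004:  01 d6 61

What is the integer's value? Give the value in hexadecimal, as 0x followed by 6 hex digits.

0x01D661

Big-endian: lowest address holds the most-significant byte.
The bytes are already most-significant first: 0x01D661.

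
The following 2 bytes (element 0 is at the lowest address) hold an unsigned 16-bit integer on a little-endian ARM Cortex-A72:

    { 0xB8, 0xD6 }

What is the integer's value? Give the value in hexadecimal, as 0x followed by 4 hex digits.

Little-endian: lowest address holds the least-significant byte.
Reassemble most-significant byte first: D6 B8 → 0xD6B8.

0xD6B8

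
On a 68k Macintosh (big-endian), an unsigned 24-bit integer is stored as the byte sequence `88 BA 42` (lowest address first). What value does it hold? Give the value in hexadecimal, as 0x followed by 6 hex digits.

0x88BA42

Big-endian: lowest address holds the most-significant byte.
The bytes are already most-significant first: 0x88BA42.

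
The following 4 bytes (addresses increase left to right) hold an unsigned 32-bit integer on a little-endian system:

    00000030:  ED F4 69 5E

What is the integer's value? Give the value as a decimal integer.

Little-endian: lowest address holds the least-significant byte.
Reassemble most-significant byte first: 5E 69 F4 ED → 0x5E69F4ED.
0x5E69F4ED = 1584002285.

1584002285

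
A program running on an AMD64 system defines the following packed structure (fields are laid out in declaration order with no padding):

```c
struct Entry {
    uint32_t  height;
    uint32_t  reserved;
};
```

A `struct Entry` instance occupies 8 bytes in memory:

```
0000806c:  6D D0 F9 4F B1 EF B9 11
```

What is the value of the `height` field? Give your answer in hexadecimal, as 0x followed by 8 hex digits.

`height` is the first field, at byte offset 0, occupying 4 bytes.
Bytes at offsets 0..3: 6D D0 F9 4F.
Little-endian stores the least-significant byte at the lowest address.
Reassemble most-significant byte first: 4F F9 D0 6D → 0x4FF9D06D.

0x4FF9D06D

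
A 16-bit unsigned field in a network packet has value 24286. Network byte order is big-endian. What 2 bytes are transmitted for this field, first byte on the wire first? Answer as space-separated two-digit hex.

24286 in hexadecimal, padded to 16 bits, is 0x5EDE.
Split into bytes (most-significant first): 5E DE.
Big-endian: lowest address holds the most-significant byte.
So the memory order matches the most-significant-first order: 5E DE.

5E DE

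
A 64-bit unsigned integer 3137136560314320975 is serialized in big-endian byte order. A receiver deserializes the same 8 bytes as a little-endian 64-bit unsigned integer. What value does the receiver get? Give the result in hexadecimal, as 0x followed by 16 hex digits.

0x4F086D911459892B

3137136560314320975 in 64-bit hexadecimal is 0x2B895914916D084F.
Stored big-endian, the bytes at ascending addresses are 2B 89 59 14 91 6D 08 4F.
Read back as little-endian, the first byte is least significant, giving 0x4F086D911459892B.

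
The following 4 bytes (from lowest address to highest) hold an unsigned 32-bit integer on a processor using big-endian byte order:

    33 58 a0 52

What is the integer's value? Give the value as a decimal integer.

861446226

Big-endian stores the most-significant byte at the lowest address.
The bytes are already most-significant first: 0x3358A052.
0x3358A052 = 861446226.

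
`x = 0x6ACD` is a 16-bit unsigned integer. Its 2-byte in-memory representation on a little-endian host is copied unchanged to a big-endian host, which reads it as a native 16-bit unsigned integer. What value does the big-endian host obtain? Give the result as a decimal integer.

52586

Stored little-endian, the bytes at ascending addresses are CD 6A.
Read back as big-endian, the last byte is least significant, giving 0xCD6A.
0xCD6A = 52586.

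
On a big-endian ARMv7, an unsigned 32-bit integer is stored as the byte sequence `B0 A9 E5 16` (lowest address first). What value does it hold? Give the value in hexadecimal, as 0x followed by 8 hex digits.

0xB0A9E516

In big-endian order the high byte comes first in memory.
The bytes are already most-significant first: 0xB0A9E516.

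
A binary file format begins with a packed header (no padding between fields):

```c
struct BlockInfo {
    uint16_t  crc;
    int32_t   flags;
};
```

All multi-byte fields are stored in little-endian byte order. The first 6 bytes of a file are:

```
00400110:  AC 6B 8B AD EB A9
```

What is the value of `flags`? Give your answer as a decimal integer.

`flags` follows `crc` (2 bytes), so it starts at byte offset 2 and occupies 4 bytes.
Bytes at offsets 2..5: 8B AD EB A9.
In little-endian order the low byte comes first in memory.
Reassemble most-significant byte first: A9 EB AD 8B → 0xA9EBAD8B.
Top bit is set, so as a signed 32-bit value this is 0xA9EBAD8B − 2^32 = -1444172405.

-1444172405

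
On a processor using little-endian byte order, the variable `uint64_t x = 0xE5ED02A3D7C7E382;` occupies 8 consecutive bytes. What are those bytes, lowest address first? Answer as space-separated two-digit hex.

82 E3 C7 D7 A3 02 ED E5

Split into bytes (most-significant first): E5 ED 02 A3 D7 C7 E3 82.
Little-endian: lowest address holds the least-significant byte.
So at ascending addresses the bytes are 82 E3 C7 D7 A3 02 ED E5.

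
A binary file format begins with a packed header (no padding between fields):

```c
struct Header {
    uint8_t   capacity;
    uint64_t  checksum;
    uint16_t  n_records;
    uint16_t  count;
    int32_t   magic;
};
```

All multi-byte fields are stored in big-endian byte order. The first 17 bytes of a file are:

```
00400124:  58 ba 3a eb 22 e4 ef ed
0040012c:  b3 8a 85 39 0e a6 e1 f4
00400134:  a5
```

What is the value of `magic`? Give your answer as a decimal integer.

-1495141211

`magic` follows `capacity` (1 B), `checksum` (8 B), `n_records` (2 B), `count` (2 B), so it starts at offset 1 + 8 + 2 + 2 = 13 and occupies 4 bytes.
Bytes at offsets 13..16: A6 E1 F4 A5.
Big-endian stores the most-significant byte at the lowest address.
The bytes are already most-significant first: 0xA6E1F4A5.
Top bit is set, so as a signed 32-bit value this is 0xA6E1F4A5 − 2^32 = -1495141211.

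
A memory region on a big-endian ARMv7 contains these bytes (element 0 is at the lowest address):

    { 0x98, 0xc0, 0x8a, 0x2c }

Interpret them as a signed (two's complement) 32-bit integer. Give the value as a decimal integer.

-1732212180

Big-endian: lowest address holds the most-significant byte.
The bytes are already most-significant first: 0x98C08A2C.
Top bit is set, so as a signed 32-bit value this is 0x98C08A2C − 2^32 = -1732212180.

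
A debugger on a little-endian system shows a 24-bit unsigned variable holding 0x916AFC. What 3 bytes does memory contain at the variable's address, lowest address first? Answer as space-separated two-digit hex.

Split into bytes (most-significant first): 91 6A FC.
Little-endian stores the least-significant byte at the lowest address.
So at ascending addresses the bytes are FC 6A 91.

FC 6A 91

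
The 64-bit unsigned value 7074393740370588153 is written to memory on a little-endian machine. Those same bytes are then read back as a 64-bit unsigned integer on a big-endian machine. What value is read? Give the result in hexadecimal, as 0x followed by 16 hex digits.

0xF9310908A04B2D62

7074393740370588153 in 64-bit hexadecimal is 0x622D4BA0080931F9.
Stored little-endian, the bytes at ascending addresses are F9 31 09 08 A0 4B 2D 62.
Read back as big-endian, the last byte is least significant, giving 0xF9310908A04B2D62.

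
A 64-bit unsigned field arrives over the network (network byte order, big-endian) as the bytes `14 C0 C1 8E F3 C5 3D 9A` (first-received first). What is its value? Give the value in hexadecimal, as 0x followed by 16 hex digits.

Big-endian stores the most-significant byte at the lowest address.
The bytes are already most-significant first: 0x14C0C18EF3C53D9A.

0x14C0C18EF3C53D9A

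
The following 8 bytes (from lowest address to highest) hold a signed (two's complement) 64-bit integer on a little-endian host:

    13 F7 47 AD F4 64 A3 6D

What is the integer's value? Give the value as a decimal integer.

Little-endian: lowest address holds the least-significant byte.
Reassemble most-significant byte first: 6D A3 64 F4 AD 47 F7 13 → 0x6DA364F4AD47F713.
0x6DA364F4AD47F713 = 7900269173379954451.

7900269173379954451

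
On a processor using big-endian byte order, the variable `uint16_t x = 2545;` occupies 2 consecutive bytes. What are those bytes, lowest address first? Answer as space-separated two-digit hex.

09 F1

2545 in hexadecimal, padded to 16 bits, is 0x09F1.
Split into bytes (most-significant first): 09 F1.
In big-endian order the high byte comes first in memory.
So the memory order matches the most-significant-first order: 09 F1.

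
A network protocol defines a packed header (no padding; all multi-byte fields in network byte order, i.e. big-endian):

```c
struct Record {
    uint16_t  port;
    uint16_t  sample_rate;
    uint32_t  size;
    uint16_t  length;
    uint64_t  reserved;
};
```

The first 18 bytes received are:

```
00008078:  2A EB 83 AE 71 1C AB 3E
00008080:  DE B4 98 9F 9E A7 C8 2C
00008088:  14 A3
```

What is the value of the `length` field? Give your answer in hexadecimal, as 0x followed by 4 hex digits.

0xDEB4

`length` follows `port` (2 B), `sample_rate` (2 B), `size` (4 B), so it starts at offset 2 + 2 + 4 = 8 and occupies 2 bytes.
Bytes at offsets 8..9: DE B4.
Big-endian: lowest address holds the most-significant byte.
The bytes are already most-significant first: 0xDEB4.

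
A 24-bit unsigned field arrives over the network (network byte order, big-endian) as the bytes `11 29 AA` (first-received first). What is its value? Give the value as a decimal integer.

In big-endian order the high byte comes first in memory.
The bytes are already most-significant first: 0x1129AA.
0x1129AA = 1124778.

1124778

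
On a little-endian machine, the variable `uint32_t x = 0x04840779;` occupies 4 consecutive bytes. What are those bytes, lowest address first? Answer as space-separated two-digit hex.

79 07 84 04

Split into bytes (most-significant first): 04 84 07 79.
Little-endian: lowest address holds the least-significant byte.
So at ascending addresses the bytes are 79 07 84 04.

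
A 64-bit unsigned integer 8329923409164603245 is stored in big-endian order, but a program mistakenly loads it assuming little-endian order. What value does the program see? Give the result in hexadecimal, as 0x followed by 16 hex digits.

8329923409164603245 in 64-bit hexadecimal is 0x7399D534F1778F6D.
Stored big-endian, the bytes at ascending addresses are 73 99 D5 34 F1 77 8F 6D.
Read back as little-endian, the first byte is least significant, giving 0x6D8F77F134D59973.

0x6D8F77F134D59973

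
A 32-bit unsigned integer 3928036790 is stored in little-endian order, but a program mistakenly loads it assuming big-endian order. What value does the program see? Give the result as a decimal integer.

3928036790 in 32-bit hexadecimal is 0xEA2115B6.
Stored little-endian, the bytes at ascending addresses are B6 15 21 EA.
Read back as big-endian, the last byte is least significant, giving 0xB61521EA.
0xB61521EA = 3054838250.

3054838250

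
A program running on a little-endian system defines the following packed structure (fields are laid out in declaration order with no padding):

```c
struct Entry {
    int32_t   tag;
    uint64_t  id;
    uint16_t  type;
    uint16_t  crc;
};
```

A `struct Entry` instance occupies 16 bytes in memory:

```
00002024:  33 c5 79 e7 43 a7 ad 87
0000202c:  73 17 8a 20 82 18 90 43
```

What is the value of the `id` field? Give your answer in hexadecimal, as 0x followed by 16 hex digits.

0x208A177387ADA743

`id` follows `tag` (4 bytes), so it starts at byte offset 4 and occupies 8 bytes.
Bytes at offsets 4..11: 43 A7 AD 87 73 17 8A 20.
Little-endian stores the least-significant byte at the lowest address.
Reassemble most-significant byte first: 20 8A 17 73 87 AD A7 43 → 0x208A177387ADA743.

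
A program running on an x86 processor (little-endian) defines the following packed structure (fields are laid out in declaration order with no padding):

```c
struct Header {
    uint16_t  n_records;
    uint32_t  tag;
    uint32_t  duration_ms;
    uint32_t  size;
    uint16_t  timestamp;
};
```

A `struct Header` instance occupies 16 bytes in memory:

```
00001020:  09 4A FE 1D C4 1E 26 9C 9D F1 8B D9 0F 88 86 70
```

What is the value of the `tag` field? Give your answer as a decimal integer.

`tag` follows `n_records` (2 bytes), so it starts at byte offset 2 and occupies 4 bytes.
Bytes at offsets 2..5: FE 1D C4 1E.
Little-endian: lowest address holds the least-significant byte.
Reassemble most-significant byte first: 1E C4 1D FE → 0x1EC41DFE.
0x1EC41DFE = 516169214.

516169214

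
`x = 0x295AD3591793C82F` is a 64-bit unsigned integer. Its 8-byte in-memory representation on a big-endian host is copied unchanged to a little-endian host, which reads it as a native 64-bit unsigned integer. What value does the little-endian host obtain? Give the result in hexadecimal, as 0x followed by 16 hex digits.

0x2FC8931759D35A29

Stored big-endian, the bytes at ascending addresses are 29 5A D3 59 17 93 C8 2F.
Read back as little-endian, the first byte is least significant, giving 0x2FC8931759D35A29.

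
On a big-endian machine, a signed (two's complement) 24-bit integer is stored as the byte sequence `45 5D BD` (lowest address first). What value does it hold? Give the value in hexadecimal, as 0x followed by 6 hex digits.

Big-endian stores the most-significant byte at the lowest address.
The bytes are already most-significant first: 0x455DBD.

0x455DBD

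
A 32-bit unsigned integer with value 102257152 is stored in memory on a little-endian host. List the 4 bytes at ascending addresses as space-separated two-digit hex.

102257152 in hexadecimal, padded to 32 bits, is 0x06185200.
Split into bytes (most-significant first): 06 18 52 00.
Little-endian stores the least-significant byte at the lowest address.
So at ascending addresses the bytes are 00 52 18 06.

00 52 18 06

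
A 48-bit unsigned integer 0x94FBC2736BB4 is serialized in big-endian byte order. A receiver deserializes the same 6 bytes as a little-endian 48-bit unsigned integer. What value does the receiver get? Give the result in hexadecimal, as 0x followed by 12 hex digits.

Stored big-endian, the bytes at ascending addresses are 94 FB C2 73 6B B4.
Read back as little-endian, the first byte is least significant, giving 0xB46B73C2FB94.

0xB46B73C2FB94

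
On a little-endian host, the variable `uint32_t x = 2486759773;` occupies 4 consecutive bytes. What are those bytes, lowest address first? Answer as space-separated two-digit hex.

5D F1 38 94

2486759773 in hexadecimal, padded to 32 bits, is 0x9438F15D.
Split into bytes (most-significant first): 94 38 F1 5D.
In little-endian order the low byte comes first in memory.
So at ascending addresses the bytes are 5D F1 38 94.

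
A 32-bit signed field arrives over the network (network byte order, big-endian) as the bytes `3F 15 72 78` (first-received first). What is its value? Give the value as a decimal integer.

In big-endian order the high byte comes first in memory.
The bytes are already most-significant first: 0x3F157278.
0x3F157278 = 1058370168.

1058370168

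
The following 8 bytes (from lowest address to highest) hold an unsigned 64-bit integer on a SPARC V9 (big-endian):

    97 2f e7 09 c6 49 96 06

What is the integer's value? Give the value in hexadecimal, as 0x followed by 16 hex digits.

Big-endian stores the most-significant byte at the lowest address.
The bytes are already most-significant first: 0x972FE709C6499606.

0x972FE709C6499606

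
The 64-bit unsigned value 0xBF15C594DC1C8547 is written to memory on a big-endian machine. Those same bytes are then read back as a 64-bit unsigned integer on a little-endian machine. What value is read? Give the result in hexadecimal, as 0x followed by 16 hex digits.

Stored big-endian, the bytes at ascending addresses are BF 15 C5 94 DC 1C 85 47.
Read back as little-endian, the first byte is least significant, giving 0x47851CDC94C515BF.

0x47851CDC94C515BF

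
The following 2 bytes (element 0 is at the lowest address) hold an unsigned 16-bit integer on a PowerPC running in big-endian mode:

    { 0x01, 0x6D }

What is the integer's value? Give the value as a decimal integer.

Big-endian stores the most-significant byte at the lowest address.
The bytes are already most-significant first: 0x016D.
0x016D = 365.

365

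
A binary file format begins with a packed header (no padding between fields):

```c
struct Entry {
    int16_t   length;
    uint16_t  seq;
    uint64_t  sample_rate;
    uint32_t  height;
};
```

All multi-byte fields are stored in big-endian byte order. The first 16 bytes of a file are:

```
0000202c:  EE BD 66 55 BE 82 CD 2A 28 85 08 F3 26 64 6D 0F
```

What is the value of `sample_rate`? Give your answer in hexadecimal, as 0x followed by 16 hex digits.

`sample_rate` follows `length` (2 B), `seq` (2 B), so it starts at offset 2 + 2 = 4 and occupies 8 bytes.
Bytes at offsets 4..11: BE 82 CD 2A 28 85 08 F3.
Big-endian: lowest address holds the most-significant byte.
The bytes are already most-significant first: 0xBE82CD2A288508F3.

0xBE82CD2A288508F3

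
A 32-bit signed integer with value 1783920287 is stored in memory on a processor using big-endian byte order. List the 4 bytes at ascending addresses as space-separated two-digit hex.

1783920287 in hexadecimal, padded to 32 bits, is 0x6A54769F.
Split into bytes (most-significant first): 6A 54 76 9F.
In big-endian order the high byte comes first in memory.
So the memory order matches the most-significant-first order: 6A 54 76 9F.

6A 54 76 9F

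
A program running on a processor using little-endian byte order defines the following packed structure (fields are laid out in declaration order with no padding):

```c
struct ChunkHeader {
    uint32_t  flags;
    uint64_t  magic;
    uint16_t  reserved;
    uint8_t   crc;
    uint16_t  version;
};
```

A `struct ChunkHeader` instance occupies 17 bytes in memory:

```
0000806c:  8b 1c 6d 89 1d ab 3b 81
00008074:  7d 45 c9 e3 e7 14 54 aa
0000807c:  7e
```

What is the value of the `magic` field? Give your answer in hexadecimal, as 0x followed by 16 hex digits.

0xE3C9457D813BAB1D

`magic` follows `flags` (4 bytes), so it starts at byte offset 4 and occupies 8 bytes.
Bytes at offsets 4..11: 1D AB 3B 81 7D 45 C9 E3.
Little-endian: lowest address holds the least-significant byte.
Reassemble most-significant byte first: E3 C9 45 7D 81 3B AB 1D → 0xE3C9457D813BAB1D.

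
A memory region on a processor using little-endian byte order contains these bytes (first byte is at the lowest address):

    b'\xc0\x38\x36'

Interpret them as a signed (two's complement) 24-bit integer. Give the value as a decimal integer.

3553472

Little-endian stores the least-significant byte at the lowest address.
Reassemble most-significant byte first: 36 38 C0 → 0x3638C0.
0x3638C0 = 3553472.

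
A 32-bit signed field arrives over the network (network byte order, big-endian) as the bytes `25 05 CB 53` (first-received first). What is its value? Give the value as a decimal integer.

621136723

In big-endian order the high byte comes first in memory.
The bytes are already most-significant first: 0x2505CB53.
0x2505CB53 = 621136723.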